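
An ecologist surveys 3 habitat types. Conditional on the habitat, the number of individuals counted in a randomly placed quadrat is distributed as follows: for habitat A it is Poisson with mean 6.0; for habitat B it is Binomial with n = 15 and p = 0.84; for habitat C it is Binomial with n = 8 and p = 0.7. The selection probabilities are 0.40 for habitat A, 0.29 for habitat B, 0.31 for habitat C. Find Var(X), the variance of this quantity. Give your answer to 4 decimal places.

12.9833

Per component, A: μ=6, E[X²]=42; B: μ=12.6, E[X²]=160.776; C: μ=5.6, E[X²]=33.04.
E[X] = 0.4·6 + 0.29·12.6 + 0.31·5.6 = 7.79.
E[X²] = 0.4·42 + 0.29·160.776 + 0.31·33.04 = 73.6674.
Var(X) = E[X²] − (E[X])² = 73.6674 − 60.6841 = 12.9833.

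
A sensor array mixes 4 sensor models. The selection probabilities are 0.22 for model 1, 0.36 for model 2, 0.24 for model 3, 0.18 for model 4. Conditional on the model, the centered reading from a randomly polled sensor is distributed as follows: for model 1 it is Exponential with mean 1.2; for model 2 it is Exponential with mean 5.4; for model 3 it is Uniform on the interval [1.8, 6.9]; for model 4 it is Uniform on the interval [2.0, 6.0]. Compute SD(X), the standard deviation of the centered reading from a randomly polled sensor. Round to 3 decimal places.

Per component, 1: μ=1.2, E[X²]=2.88; 2: μ=5.4, E[X²]=58.32; 3: μ=4.35, E[X²]=21.09; 4: μ=4, E[X²]=17.3333.
E[X] = 0.22·1.2 + 0.36·5.4 + 0.24·4.35 + 0.18·4 = 3.972.
E[X²] = 0.22·2.88 + 0.36·58.32 + 0.24·21.09 + 0.18·17.3333 = 29.8104.
Var(X) = E[X²] − (E[X])² = 29.8104 − 15.7768 = 14.0336.
SD(X) = √14.0336 = 3.74615.

3.746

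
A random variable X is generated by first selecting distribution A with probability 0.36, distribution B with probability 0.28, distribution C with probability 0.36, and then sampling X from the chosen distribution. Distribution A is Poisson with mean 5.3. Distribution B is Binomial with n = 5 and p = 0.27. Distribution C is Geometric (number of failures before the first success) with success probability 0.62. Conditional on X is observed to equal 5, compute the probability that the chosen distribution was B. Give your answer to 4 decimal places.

Likelihoods P(X=5 | ·): A: 0.173955; B: 0.00143489; C: 0.00491258.
Posterior ∝ prior × likelihood. Numerator for B: 0.28·0.00143489 = 0.000401769.
Normalizing constant: 0.36·0.173955 + 0.28·0.00143489 + 0.36·0.00491258 = 0.0647942.
P(B | observation) = 0.000401769 / 0.0647942 = 0.0062007.

0.0062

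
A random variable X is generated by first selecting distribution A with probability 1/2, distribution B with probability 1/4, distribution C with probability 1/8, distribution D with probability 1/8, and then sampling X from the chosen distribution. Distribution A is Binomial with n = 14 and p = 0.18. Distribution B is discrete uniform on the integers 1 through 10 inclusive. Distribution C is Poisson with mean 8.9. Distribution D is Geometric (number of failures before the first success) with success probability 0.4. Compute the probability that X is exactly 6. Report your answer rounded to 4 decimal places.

0.0495

Conditional on each component, P(X = 6): A: 0.0208786; B: 0.1; C: 0.0941427; D: 0.0186624.
By total probability, P(X = 6) = 0.5·0.0208786 + 0.25·0.1 + 0.125·0.0941427 + 0.125·0.0186624 = 0.0495399.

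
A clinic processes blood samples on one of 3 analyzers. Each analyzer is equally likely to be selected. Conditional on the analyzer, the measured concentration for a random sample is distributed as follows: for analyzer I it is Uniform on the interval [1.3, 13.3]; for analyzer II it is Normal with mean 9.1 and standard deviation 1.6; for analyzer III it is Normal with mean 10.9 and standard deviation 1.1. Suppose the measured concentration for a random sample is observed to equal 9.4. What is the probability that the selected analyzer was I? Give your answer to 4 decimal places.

0.1768

Likelihoods f(9.4 | ·): I: 0.0833333; II: 0.244994; III: 0.14313.
Posterior ∝ prior × likelihood. Numerator for I: 0.333333·0.0833333 = 0.0277778.
Normalizing constant: 0.333333·0.0833333 + 0.333333·0.244994 + 0.333333·0.14313 = 0.157153.
P(I | observation) = 0.0277778 / 0.157153 = 0.176757.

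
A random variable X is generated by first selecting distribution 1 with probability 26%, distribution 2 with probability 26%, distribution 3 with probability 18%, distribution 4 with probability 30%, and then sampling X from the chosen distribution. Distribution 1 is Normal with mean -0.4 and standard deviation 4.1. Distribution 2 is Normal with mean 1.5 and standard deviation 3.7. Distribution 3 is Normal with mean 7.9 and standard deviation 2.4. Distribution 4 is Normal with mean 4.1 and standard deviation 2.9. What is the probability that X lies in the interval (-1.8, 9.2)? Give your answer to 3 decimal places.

0.778

Conditional on each component, P(-1.8 < X < 9.2): 1: 0.624018; 2: 0.795061; 3: 0.705949; 4: 0.939728.
By total probability, P(-1.8 < X < 9.2) = 0.26·0.624018 + 0.26·0.795061 + 0.18·0.705949 + 0.3·0.939728 = 0.77795.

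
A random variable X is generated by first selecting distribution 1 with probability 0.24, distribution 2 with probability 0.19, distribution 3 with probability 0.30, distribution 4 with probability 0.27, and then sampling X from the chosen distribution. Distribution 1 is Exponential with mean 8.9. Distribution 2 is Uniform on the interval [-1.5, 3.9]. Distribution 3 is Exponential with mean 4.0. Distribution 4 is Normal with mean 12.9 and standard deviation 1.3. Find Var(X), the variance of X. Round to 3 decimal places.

44.083

Per component, 1: μ=8.9, E[X²]=158.42; 2: μ=1.2, E[X²]=3.87; 3: μ=4, E[X²]=32; 4: μ=12.9, E[X²]=168.1.
E[X] = 0.24·8.9 + 0.19·1.2 + 0.3·4 + 0.27·12.9 = 7.047.
E[X²] = 0.24·158.42 + 0.19·3.87 + 0.3·32 + 0.27·168.1 = 93.7431.
Var(X) = E[X²] − (E[X])² = 93.7431 − 49.6602 = 44.0829.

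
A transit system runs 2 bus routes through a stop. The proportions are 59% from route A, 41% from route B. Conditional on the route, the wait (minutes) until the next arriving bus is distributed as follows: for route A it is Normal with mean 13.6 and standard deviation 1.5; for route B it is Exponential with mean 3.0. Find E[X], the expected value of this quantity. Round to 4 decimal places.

Component means — A: 13.6; B: 3.
E[X] = 0.59·13.6 + 0.41·3 = 9.254.

9.2540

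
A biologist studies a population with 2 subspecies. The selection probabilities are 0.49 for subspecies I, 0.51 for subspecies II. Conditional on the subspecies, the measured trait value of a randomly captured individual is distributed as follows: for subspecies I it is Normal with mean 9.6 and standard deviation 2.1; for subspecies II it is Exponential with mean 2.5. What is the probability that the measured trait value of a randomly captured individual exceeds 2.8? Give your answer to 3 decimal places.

Conditional on each subspecies, P(X > 2.8): I: 0.999398; II: 0.32628.
By total probability, P(X > 2.8) = 0.49·0.999398 + 0.51·0.32628 = 0.656108.

0.656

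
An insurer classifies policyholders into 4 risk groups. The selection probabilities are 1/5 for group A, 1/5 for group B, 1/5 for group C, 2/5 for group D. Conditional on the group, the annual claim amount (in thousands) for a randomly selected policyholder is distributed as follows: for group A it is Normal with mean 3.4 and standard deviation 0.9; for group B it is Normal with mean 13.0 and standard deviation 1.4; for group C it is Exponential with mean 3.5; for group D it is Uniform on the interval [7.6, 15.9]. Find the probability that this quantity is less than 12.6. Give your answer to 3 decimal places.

Conditional on each group, P(X < 12.6): A: 1; B: 0.387548; C: 0.972676; D: 0.60241.
By total probability, P(X < 12.6) = 0.2·1 + 0.2·0.387548 + 0.2·0.972676 + 0.4·0.60241 = 0.713009.

0.713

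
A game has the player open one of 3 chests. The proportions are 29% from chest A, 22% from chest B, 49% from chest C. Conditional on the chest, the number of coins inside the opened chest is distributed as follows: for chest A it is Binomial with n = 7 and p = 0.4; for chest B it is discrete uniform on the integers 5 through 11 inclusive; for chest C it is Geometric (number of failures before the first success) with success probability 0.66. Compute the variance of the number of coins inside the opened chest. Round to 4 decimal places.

10.2559

Per component, A: μ=2.8, E[X²]=9.52; B: μ=8, E[X²]=68; C: μ=0.515152, E[X²]=1.04591.
E[X] = 0.29·2.8 + 0.22·8 + 0.49·0.515152 = 2.82442.
E[X²] = 0.29·9.52 + 0.22·68 + 0.49·1.04591 = 18.2333.
Var(X) = E[X²] − (E[X])² = 18.2333 − 7.97737 = 10.2559.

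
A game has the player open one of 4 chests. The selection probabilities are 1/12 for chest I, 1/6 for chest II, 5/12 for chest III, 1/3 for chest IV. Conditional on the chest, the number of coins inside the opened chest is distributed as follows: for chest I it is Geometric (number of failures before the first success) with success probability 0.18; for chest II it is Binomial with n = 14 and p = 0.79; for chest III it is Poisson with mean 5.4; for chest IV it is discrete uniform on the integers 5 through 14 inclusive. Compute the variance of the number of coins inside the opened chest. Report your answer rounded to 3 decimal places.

13.482

Per component, I: μ=4.55556, E[X²]=46.0617; II: μ=11.06, E[X²]=124.646; III: μ=5.4, E[X²]=34.56; IV: μ=9.5, E[X²]=98.5.
E[X] = 0.0833333·4.55556 + 0.166667·11.06 + 0.416667·5.4 + 0.333333·9.5 = 7.63963.
E[X²] = 0.0833333·46.0617 + 0.166667·124.646 + 0.416667·34.56 + 0.333333·98.5 = 71.8462.
Var(X) = E[X²] − (E[X])² = 71.8462 − 58.3639 = 13.4822.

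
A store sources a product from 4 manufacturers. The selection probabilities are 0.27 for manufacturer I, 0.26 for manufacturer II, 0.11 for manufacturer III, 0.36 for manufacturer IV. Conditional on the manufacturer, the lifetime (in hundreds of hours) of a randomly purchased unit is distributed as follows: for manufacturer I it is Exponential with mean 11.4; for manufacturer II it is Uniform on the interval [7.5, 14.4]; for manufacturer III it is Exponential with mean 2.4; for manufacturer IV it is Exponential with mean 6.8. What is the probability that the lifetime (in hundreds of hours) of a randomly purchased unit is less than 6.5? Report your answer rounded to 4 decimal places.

0.4416

Conditional on each manufacturer, P(X < 6.5): I: 0.434574; II: 0; III: 0.933352; IV: 0.615527.
By total probability, P(X < 6.5) = 0.27·0.434574 + 0.26·0 + 0.11·0.933352 + 0.36·0.615527 = 0.441593.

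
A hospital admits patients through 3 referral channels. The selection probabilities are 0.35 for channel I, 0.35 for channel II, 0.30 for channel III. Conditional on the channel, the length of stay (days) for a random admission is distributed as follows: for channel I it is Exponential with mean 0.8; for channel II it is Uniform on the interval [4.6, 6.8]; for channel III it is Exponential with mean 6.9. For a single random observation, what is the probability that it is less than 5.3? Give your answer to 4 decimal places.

0.6217

Conditional on each channel, P(X < 5.3): I: 0.998673; II: 0.318182; III: 0.536114.
By total probability, P(X < 5.3) = 0.35·0.998673 + 0.35·0.318182 + 0.3·0.536114 = 0.621733.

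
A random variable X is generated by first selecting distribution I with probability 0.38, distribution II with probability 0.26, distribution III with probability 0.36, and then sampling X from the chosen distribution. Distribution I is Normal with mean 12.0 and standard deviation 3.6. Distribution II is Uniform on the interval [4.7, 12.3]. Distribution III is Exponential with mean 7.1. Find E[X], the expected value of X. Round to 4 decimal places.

9.3260

Component means — I: 12; II: 8.5; III: 7.1.
E[X] = 0.38·12 + 0.26·8.5 + 0.36·7.1 = 9.326.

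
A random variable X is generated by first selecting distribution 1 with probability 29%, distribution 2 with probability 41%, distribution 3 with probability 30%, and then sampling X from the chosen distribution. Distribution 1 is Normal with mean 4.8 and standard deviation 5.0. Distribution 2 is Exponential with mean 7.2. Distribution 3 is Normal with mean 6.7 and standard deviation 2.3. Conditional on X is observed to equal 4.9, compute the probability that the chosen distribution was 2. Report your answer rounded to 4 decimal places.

Likelihoods f(4.9 | ·): 1: 0.0797725; 2: 0.0703244; 3: 0.127698.
Posterior ∝ prior × likelihood. Numerator for 2: 0.41·0.0703244 = 0.028833.
Normalizing constant: 0.29·0.0797725 + 0.41·0.0703244 + 0.3·0.127698 = 0.0902765.
P(2 | observation) = 0.028833 / 0.0902765 = 0.319386.

0.3194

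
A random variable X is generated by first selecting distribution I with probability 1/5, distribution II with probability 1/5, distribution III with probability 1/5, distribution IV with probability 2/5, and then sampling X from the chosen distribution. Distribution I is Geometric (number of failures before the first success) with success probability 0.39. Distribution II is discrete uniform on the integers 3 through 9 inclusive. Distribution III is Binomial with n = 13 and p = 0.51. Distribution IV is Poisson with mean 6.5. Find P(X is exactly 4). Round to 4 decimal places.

Conditional on each component, P(X = 4): I: 0.0539988; II: 0.142857; III: 0.0787683; IV: 0.111822.
By total probability, P(X = 4) = 0.2·0.0539988 + 0.2·0.142857 + 0.2·0.0787683 + 0.4·0.111822 = 0.0998537.

0.0999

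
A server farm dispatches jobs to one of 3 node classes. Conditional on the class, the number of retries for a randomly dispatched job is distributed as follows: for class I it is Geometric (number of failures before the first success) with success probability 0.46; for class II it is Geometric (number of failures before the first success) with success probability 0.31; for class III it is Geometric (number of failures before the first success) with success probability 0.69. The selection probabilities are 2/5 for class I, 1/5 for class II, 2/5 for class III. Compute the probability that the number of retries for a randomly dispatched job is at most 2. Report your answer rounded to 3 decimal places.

Conditional on each class, P(X ≤ 2): I: 0.842536; II: 0.671491; III: 0.970209.
By total probability, P(X ≤ 2) = 0.4·0.842536 + 0.2·0.671491 + 0.4·0.970209 = 0.859396.

0.859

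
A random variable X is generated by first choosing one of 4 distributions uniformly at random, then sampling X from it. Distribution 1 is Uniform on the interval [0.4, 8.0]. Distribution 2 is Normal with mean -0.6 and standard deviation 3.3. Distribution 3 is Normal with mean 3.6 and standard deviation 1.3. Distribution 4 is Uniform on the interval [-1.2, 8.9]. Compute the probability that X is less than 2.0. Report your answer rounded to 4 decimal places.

0.3553

Conditional on each component, P(X < 2.0): 1: 0.210526; 2: 0.784616; 3: 0.109205; 4: 0.316832.
By total probability, P(X < 2.0) = 0.25·0.210526 + 0.25·0.784616 + 0.25·0.109205 + 0.25·0.316832 = 0.355295.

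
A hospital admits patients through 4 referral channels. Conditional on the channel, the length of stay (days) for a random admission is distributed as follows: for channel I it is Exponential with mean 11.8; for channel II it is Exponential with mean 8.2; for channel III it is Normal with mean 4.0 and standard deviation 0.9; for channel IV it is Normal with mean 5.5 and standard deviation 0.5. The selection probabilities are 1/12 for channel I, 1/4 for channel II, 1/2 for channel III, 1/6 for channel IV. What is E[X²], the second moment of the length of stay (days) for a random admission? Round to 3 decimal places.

For each component E[X²] = Var + (mean)², giving I: 278.48; II: 134.48; III: 16.81; IV: 30.5.
Overall E[X²] = 0.0833333·278.48 + 0.25·134.48 + 0.5·16.81 + 0.166667·30.5 = 70.315.

70.315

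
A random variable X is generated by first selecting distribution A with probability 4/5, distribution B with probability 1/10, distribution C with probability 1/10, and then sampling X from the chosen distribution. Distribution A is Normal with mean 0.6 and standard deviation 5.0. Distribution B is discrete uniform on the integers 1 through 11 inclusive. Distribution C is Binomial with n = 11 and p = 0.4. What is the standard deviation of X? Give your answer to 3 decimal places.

Per component, A: μ=0.6, E[X²]=25.36; B: μ=6, E[X²]=46; C: μ=4.4, E[X²]=22.
E[X] = 0.8·0.6 + 0.1·6 + 0.1·4.4 = 1.52.
E[X²] = 0.8·25.36 + 0.1·46 + 0.1·22 = 27.088.
Var(X) = E[X²] − (E[X])² = 27.088 − 2.3104 = 24.7776.
SD(X) = √24.7776 = 4.97771.

4.978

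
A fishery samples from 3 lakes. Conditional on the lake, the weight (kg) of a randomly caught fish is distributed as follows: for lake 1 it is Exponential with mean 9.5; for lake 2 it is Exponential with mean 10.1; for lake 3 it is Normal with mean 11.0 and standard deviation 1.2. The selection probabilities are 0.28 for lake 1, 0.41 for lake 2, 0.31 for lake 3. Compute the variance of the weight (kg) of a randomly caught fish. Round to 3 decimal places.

Per component, 1: μ=9.5, E[X²]=180.5; 2: μ=10.1, E[X²]=204.02; 3: μ=11, E[X²]=122.44.
E[X] = 0.28·9.5 + 0.41·10.1 + 0.31·11 = 10.211.
E[X²] = 0.28·180.5 + 0.41·204.02 + 0.31·122.44 = 172.145.
Var(X) = E[X²] − (E[X])² = 172.145 − 104.265 = 67.8801.

67.880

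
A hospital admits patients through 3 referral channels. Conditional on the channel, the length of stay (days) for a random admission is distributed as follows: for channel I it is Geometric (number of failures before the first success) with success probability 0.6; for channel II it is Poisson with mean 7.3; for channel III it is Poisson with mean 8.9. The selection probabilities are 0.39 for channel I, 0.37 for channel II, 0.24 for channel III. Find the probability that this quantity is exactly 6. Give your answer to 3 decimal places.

Conditional on each channel, P(X = 6): I: 0.0024576; II: 0.141989; III: 0.0941427.
By total probability, P(X = 6) = 0.39·0.0024576 + 0.37·0.141989 + 0.24·0.0941427 = 0.0760887.

0.076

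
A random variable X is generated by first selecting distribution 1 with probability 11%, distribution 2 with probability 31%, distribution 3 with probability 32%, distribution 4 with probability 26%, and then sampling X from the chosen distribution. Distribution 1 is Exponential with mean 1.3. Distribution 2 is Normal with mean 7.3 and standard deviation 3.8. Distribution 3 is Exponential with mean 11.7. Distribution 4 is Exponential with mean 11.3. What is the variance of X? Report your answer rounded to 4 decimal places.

Per component, 1: μ=1.3, E[X²]=3.38; 2: μ=7.3, E[X²]=67.73; 3: μ=11.7, E[X²]=273.78; 4: μ=11.3, E[X²]=255.38.
E[X] = 0.11·1.3 + 0.31·7.3 + 0.32·11.7 + 0.26·11.3 = 9.088.
E[X²] = 0.11·3.38 + 0.31·67.73 + 0.32·273.78 + 0.26·255.38 = 175.376.
Var(X) = E[X²] − (E[X])² = 175.376 − 82.5917 = 92.7848.

92.7848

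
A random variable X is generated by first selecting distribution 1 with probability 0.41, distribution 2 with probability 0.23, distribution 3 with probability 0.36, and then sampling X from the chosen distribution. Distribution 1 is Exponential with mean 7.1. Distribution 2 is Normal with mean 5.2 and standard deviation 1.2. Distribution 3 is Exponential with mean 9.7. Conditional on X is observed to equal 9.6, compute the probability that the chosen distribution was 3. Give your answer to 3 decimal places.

0.479

Likelihoods f(9.6 | ·): 1: 0.0364357; 2: 0.000400226; 3: 0.0383187.
Posterior ∝ prior × likelihood. Numerator for 3: 0.36·0.0383187 = 0.0137947.
Normalizing constant: 0.41·0.0364357 + 0.23·0.000400226 + 0.36·0.0383187 = 0.0288254.
P(3 | observation) = 0.0137947 / 0.0288254 = 0.478562.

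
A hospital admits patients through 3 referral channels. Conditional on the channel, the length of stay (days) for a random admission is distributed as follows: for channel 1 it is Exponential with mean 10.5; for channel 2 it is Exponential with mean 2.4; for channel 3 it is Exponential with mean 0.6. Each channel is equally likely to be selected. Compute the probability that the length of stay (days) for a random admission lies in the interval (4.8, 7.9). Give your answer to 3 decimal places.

0.087

Conditional on each channel, P(4.8 < X < 7.9): 1: 0.161847; 2: 0.0981435; 3: 0.000333549.
By total probability, P(4.8 < X < 7.9) = 0.333333·0.161847 + 0.333333·0.0981435 + 0.333333·0.000333549 = 0.0867746.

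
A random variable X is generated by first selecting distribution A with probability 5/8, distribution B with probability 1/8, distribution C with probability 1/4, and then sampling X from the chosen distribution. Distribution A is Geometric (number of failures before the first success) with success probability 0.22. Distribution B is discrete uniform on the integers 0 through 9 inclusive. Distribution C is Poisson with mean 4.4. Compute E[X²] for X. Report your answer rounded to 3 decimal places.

27.431

For each component E[X²] = Var + (mean)², giving A: 28.686; B: 28.5; C: 23.76.
Overall E[X²] = 0.625·28.686 + 0.125·28.5 + 0.25·23.76 = 27.4312.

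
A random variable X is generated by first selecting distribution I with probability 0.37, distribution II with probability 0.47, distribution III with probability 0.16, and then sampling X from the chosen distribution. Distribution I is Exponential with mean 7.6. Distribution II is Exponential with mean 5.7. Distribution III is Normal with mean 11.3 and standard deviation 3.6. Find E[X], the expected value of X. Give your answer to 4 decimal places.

7.2990

Component means — I: 7.6; II: 5.7; III: 11.3.
E[X] = 0.37·7.6 + 0.47·5.7 + 0.16·11.3 = 7.299.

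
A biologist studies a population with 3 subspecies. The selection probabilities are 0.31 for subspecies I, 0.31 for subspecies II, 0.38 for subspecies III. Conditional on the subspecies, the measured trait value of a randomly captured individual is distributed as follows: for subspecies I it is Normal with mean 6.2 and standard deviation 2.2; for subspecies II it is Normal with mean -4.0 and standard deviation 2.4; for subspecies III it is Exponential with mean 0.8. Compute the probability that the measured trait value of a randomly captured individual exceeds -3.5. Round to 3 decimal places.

0.819

Conditional on each subspecies, P(X > -3.5): I: 0.999995; II: 0.417484; III: 1.
By total probability, P(X > -3.5) = 0.31·0.999995 + 0.31·0.417484 + 0.38·1 = 0.819419.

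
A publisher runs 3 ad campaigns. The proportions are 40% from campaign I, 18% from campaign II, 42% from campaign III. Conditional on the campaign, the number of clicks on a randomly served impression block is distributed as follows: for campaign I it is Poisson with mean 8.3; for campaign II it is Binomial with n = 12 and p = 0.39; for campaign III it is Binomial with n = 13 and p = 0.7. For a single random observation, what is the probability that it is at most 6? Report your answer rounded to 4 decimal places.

Conditional on each campaign, P(X ≤ 6): I: 0.278121; II: 0.858855; III: 0.0623752.
By total probability, P(X ≤ 6) = 0.4·0.278121 + 0.18·0.858855 + 0.42·0.0623752 = 0.29204.

0.2920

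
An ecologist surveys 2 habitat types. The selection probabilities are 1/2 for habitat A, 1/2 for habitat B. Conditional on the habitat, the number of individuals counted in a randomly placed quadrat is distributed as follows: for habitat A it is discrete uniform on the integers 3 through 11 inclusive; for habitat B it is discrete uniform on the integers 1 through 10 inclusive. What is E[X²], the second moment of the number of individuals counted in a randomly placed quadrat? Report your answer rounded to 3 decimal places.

47.083

For each component E[X²] = Var + (mean)², giving A: 55.6667; B: 38.5.
Overall E[X²] = 0.5·55.6667 + 0.5·38.5 = 47.0833.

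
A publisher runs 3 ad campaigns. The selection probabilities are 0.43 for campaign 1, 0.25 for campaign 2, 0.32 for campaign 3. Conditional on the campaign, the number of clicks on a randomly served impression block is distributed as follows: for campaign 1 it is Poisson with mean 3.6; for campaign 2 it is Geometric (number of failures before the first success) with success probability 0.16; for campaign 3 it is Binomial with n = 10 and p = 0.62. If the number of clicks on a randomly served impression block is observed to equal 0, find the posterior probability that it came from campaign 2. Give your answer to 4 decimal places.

0.7727

Likelihoods P(X=0 | ·): 1: 0.0273237; 2: 0.16; 3: 6.27821e-05.
Posterior ∝ prior × likelihood. Numerator for 2: 0.25·0.16 = 0.04.
Normalizing constant: 0.43·0.0273237 + 0.25·0.16 + 0.32·6.27821e-05 = 0.0517693.
P(2 | observation) = 0.04 / 0.0517693 = 0.772659.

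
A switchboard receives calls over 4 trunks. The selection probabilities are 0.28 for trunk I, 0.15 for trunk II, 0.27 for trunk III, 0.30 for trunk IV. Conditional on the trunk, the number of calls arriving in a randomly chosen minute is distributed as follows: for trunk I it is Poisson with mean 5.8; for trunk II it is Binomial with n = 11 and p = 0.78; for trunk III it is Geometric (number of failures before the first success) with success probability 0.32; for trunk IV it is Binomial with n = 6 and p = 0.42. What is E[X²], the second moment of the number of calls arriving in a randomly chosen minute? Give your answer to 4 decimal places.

27.7246

For each component E[X²] = Var + (mean)², giving I: 39.44; II: 75.504; III: 11.1562; IV: 7.812.
Overall E[X²] = 0.28·39.44 + 0.15·75.504 + 0.27·11.1562 + 0.3·7.812 = 27.7246.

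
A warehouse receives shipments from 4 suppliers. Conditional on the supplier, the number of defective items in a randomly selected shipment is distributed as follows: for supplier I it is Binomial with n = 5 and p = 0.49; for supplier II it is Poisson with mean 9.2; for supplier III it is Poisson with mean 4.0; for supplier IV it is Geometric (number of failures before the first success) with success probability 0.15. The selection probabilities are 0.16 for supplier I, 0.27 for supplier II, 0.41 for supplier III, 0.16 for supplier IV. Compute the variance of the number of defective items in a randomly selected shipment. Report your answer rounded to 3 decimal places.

16.474

Per component, I: μ=2.45, E[X²]=7.252; II: μ=9.2, E[X²]=93.84; III: μ=4, E[X²]=20; IV: μ=5.66667, E[X²]=69.8889.
E[X] = 0.16·2.45 + 0.27·9.2 + 0.41·4 + 0.16·5.66667 = 5.42267.
E[X²] = 0.16·7.252 + 0.27·93.84 + 0.41·20 + 0.16·69.8889 = 45.8793.
Var(X) = E[X²] − (E[X])² = 45.8793 − 29.4053 = 16.474.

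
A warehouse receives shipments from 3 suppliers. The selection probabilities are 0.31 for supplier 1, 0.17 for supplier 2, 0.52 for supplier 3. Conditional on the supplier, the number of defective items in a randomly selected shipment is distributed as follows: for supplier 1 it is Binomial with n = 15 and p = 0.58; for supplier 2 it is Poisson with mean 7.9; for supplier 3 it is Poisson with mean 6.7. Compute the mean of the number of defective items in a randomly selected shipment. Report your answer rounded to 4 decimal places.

7.5240

Component means — 1: 8.7; 2: 7.9; 3: 6.7.
E[X] = 0.31·8.7 + 0.17·7.9 + 0.52·6.7 = 7.524.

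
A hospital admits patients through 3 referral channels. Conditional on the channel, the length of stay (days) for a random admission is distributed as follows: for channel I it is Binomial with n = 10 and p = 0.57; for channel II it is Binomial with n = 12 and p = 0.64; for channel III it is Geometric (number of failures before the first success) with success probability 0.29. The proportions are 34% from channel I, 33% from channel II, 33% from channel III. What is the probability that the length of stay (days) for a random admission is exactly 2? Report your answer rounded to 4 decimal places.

Conditional on each channel, P(X = 2): I: 0.0170887; II: 0.000988391; III: 0.146189.
By total probability, P(X = 2) = 0.34·0.0170887 + 0.33·0.000988391 + 0.33·0.146189 = 0.0543787.

0.0544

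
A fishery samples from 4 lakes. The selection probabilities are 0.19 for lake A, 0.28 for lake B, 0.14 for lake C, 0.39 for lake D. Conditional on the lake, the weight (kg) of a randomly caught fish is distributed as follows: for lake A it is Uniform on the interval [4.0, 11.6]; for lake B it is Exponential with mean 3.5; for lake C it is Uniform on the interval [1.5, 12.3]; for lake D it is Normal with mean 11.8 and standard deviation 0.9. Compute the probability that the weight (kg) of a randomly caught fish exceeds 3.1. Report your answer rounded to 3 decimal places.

Conditional on each lake, P(X > 3.1): A: 1; B: 0.412419; C: 0.851852; D: 1.
By total probability, P(X > 3.1) = 0.19·1 + 0.28·0.412419 + 0.14·0.851852 + 0.39·1 = 0.814737.

0.815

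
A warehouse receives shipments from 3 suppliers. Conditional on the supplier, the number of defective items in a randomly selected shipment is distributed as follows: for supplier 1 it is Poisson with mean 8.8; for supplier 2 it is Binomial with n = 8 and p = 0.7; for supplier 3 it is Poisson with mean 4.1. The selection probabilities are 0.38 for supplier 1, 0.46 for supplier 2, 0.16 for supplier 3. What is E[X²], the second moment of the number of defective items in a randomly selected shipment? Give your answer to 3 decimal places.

For each component E[X²] = Var + (mean)², giving 1: 86.24; 2: 33.04; 3: 20.91.
Overall E[X²] = 0.38·86.24 + 0.46·33.04 + 0.16·20.91 = 51.3152.

51.315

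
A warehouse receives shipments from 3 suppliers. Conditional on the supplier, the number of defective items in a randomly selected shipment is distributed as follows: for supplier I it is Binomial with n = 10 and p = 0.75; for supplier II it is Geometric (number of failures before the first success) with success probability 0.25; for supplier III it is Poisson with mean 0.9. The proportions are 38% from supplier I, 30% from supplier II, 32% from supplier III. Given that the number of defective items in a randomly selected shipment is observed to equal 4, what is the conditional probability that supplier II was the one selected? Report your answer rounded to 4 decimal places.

Likelihoods P(X=4 | ·): I: 0.016222; II: 0.0791016; III: 0.0111146.
Posterior ∝ prior × likelihood. Numerator for II: 0.3·0.0791016 = 0.0237305.
Normalizing constant: 0.38·0.016222 + 0.3·0.0791016 + 0.32·0.0111146 = 0.0334515.
P(II | observation) = 0.0237305 / 0.0334515 = 0.709399.

0.7094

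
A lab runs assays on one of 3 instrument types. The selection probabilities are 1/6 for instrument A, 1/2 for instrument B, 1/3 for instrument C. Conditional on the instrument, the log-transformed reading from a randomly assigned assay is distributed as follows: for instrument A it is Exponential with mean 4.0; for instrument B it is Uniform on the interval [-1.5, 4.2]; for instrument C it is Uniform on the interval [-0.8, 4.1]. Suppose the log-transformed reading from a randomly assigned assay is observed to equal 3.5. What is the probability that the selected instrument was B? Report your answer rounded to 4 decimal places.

Likelihoods f(3.5 | ·): A: 0.104216; B: 0.175439; C: 0.204082.
Posterior ∝ prior × likelihood. Numerator for B: 0.5·0.175439 = 0.0877193.
Normalizing constant: 0.166667·0.104216 + 0.5·0.175439 + 0.333333·0.204082 = 0.173116.
P(B | observation) = 0.0877193 / 0.173116 = 0.506709.

0.5067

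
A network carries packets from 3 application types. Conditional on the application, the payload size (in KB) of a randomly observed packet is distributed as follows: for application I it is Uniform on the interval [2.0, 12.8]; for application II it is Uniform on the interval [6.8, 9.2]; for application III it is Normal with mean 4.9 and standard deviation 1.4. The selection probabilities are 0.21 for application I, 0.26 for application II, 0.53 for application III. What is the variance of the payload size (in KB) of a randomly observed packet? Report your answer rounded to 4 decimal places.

Per component, I: μ=7.4, E[X²]=64.48; II: μ=8, E[X²]=64.48; III: μ=4.9, E[X²]=25.97.
E[X] = 0.21·7.4 + 0.26·8 + 0.53·4.9 = 6.231.
E[X²] = 0.21·64.48 + 0.26·64.48 + 0.53·25.97 = 44.0697.
Var(X) = E[X²] − (E[X])² = 44.0697 − 38.8254 = 5.24434.

5.2443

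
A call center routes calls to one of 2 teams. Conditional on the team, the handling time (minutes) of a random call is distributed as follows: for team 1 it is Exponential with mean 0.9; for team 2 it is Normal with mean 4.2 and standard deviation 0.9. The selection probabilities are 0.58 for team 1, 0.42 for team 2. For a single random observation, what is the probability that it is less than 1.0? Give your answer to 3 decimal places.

0.389

Conditional on each team, P(X < 1.0): 1: 0.670807; 2: 0.000188591.
By total probability, P(X < 1.0) = 0.58·0.670807 + 0.42·0.000188591 = 0.389147.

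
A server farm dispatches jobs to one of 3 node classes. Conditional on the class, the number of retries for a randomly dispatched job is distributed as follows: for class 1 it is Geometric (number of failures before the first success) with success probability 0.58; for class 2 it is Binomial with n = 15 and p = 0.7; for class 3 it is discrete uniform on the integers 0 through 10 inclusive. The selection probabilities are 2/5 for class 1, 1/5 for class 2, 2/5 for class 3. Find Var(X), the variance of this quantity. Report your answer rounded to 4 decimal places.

Per component, 1: μ=0.724138, E[X²]=1.77289; 2: μ=10.5, E[X²]=113.4; 3: μ=5, E[X²]=35.
E[X] = 0.4·0.724138 + 0.2·10.5 + 0.4·5 = 4.38966.
E[X²] = 0.4·1.77289 + 0.2·113.4 + 0.4·35 = 37.3892.
Var(X) = E[X²] − (E[X])² = 37.3892 − 19.2691 = 18.1201.

18.1201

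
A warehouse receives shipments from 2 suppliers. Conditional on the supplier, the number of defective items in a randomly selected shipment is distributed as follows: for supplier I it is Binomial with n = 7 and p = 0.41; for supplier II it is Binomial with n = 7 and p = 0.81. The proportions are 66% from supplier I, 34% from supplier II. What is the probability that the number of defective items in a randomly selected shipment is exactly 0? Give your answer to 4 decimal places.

Conditional on each supplier, P(X = 0): I: 0.0248865; II: 8.93872e-06.
By total probability, P(X = 0) = 0.66·0.0248865 + 0.34·8.93872e-06 = 0.0164281.

0.0164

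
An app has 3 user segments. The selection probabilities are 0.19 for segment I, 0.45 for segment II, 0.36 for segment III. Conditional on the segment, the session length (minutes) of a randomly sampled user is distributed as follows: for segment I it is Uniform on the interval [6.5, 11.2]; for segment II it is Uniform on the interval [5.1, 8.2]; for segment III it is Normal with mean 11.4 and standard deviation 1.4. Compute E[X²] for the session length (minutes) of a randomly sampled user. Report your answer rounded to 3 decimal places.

For each component E[X²] = Var + (mean)², giving I: 80.1633; II: 45.0233; III: 131.92.
Overall E[X²] = 0.19·80.1633 + 0.45·45.0233 + 0.36·131.92 = 82.9827.

82.983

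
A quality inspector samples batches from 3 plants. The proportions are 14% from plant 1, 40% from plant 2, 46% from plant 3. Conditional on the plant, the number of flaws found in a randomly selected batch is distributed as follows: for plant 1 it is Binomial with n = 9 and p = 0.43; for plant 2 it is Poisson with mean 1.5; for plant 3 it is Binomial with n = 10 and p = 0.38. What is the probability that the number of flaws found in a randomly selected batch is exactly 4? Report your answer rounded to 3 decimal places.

Conditional on each plant, P(X = 4): 1: 0.25919; 2: 0.0470665; 3: 0.248716.
By total probability, P(X = 4) = 0.14·0.25919 + 0.4·0.0470665 + 0.46·0.248716 = 0.169523.

0.170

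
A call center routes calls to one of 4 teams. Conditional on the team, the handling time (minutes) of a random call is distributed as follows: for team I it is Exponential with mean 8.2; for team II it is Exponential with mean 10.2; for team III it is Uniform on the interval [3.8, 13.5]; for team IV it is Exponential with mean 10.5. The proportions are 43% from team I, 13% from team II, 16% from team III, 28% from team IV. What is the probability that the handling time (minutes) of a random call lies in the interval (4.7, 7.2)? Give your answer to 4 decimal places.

Conditional on each team, P(4.7 < X < 7.2): I: 0.148142; II: 0.137116; III: 0.257732; IV: 0.135418.
By total probability, P(4.7 < X < 7.2) = 0.43·0.148142 + 0.13·0.137116 + 0.16·0.257732 + 0.28·0.135418 = 0.16068.

0.1607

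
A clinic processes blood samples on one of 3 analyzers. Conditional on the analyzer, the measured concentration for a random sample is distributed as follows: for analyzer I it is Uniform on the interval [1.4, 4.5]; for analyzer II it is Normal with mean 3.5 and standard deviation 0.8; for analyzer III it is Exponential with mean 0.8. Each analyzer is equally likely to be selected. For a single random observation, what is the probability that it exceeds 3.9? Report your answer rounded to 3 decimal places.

0.170

Conditional on each analyzer, P(X > 3.9): I: 0.193548; II: 0.308538; III: 0.00763509.
By total probability, P(X > 3.9) = 0.333333·0.193548 + 0.333333·0.308538 + 0.333333·0.00763509 = 0.169907.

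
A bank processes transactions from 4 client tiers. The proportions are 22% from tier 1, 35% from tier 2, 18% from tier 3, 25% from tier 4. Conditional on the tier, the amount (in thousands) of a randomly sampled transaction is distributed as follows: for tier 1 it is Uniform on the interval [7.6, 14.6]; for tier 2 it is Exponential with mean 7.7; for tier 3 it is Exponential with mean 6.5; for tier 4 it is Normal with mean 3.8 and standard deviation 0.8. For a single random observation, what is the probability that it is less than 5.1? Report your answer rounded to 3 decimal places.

Conditional on each tier, P(X < 5.1): 1: 0; 2: 0.484355; 3: 0.543705; 4: 0.947919.
By total probability, P(X < 5.1) = 0.22·0 + 0.35·0.484355 + 0.18·0.543705 + 0.25·0.947919 = 0.504371.

0.504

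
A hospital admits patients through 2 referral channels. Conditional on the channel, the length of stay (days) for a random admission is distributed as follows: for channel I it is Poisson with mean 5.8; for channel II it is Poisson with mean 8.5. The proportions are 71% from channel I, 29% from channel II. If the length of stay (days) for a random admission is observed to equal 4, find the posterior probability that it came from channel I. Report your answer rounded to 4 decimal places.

Likelihoods P(X=4 | ·): I: 0.142755; II: 0.0442549.
Posterior ∝ prior × likelihood. Numerator for I: 0.71·0.142755 = 0.101356.
Normalizing constant: 0.71·0.142755 + 0.29·0.0442549 = 0.11419.
P(I | observation) = 0.101356 / 0.11419 = 0.887609.

0.8876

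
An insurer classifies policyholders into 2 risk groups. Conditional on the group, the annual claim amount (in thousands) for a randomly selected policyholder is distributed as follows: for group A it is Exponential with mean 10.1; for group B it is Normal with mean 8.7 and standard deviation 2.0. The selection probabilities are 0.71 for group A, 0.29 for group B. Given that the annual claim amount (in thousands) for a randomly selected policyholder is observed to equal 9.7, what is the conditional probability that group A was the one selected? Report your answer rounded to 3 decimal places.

Likelihoods f(9.7 | ·): A: 0.0378952; B: 0.176033.
Posterior ∝ prior × likelihood. Numerator for A: 0.71·0.0378952 = 0.0269056.
Normalizing constant: 0.71·0.0378952 + 0.29·0.176033 = 0.077955.
P(A | observation) = 0.0269056 / 0.077955 = 0.345142.

0.345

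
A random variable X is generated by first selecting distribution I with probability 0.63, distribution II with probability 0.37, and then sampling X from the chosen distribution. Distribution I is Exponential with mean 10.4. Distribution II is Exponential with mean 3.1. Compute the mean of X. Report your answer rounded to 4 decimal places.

Component means — I: 10.4; II: 3.1.
E[X] = 0.63·10.4 + 0.37·3.1 = 7.699.

7.6990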